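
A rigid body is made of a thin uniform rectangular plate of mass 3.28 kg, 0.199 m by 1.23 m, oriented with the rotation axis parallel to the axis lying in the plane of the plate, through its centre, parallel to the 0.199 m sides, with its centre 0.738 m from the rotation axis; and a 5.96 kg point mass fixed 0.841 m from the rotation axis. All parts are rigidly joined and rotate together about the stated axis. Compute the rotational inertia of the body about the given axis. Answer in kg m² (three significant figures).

Rectangular plate: I_cm = (1/12)Mb² = (1/12)(3.28)(1.23)² = 0.41353 kg m²; centre at d = 0.738 m, so I = I_cm + Md² gives I = 0.41353 + (3.28)(0.738)² = 2.2 kg m².
Point mass: I_cm = 0; centre at d = 0.841 m, so I = I_cm + Md² gives I = 0 + (5.96)(0.841)² = 4.2154 kg m².
Total I = 2.2 + 4.2154 = 6.4154 kg m².

6.42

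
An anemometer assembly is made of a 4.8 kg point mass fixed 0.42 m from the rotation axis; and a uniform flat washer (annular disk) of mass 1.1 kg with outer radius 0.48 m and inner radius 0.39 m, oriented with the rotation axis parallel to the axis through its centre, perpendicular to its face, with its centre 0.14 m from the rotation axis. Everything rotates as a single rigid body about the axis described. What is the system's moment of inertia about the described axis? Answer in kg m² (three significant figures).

Point mass: I_cm = 0; centre at d = 0.42 m, so the parallel axis theorem gives I = 0 + (4.8)(0.42)² = 0.84672 kg m².
Annular disk: I_cm = (1/2)M(R²+r²) = (1/2)(1.1)[(0.48)² + (0.39)²] = 0.21038 kg m²; centre at d = 0.14 m, so the parallel axis theorem gives I = 0.21038 + (1.1)(0.14)² = 0.23194 kg m².
Total I = 0.84672 + 0.23194 = 1.0787 kg m².

1.08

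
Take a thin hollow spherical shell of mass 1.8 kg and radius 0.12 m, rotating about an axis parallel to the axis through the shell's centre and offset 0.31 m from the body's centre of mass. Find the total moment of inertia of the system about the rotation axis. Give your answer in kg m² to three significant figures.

I_cm = (2/3)MR² = (2/3)(1.8)(0.12)² = 0.01728 kg m²; centre at d = 0.31 m, so I = I_cm + Md² gives I = 0.01728 + (1.8)(0.31)² = 0.19026 kg m².

0.190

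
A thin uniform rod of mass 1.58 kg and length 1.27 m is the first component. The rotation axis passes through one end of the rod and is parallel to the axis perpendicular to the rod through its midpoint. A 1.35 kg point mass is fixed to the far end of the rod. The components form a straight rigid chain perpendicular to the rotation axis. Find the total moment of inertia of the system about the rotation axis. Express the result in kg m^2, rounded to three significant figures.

3.03

Thin rod: I_cm = (1/12)ML² = (1/12)(1.58)(1.27)² = 0.21237 kg m^2; centre at d = 0.635 m, so I = I_cm + Md² gives I = 0.21237 + (1.58)(0.635)² = 0.84946 kg m^2.
Point mass: I_cm = 0; centre at d = 0.635 + 0.635 = 1.27 m, so I = I_cm + Md² gives I = 0 + (1.35)(1.27)² = 2.1774 kg m^2.
Total I = 0.84946 + 2.1774 = 3.0269 kg m^2.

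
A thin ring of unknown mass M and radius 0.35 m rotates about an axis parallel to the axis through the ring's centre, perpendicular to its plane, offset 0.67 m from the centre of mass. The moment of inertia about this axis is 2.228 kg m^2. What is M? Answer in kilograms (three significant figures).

3.90

I = I_cm + Md² = MR² + Md² = M·[1·(0.35)² + (0.67)²] = M·0.5714.
So M = 2.228 / 0.5714 = 3.8992 kg.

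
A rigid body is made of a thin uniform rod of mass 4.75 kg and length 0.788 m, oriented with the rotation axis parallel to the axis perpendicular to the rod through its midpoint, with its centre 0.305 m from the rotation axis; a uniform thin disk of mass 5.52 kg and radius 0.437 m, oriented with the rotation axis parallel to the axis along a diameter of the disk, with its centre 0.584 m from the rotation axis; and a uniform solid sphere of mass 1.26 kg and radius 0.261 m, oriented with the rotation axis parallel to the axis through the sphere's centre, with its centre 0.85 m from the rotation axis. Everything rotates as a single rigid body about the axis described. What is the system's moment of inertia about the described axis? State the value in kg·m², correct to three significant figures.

Thin rod: I_cm = (1/12)ML² = (1/12)(4.75)(0.788)² = 0.24579 kg·m²; centre at d = 0.305 m, so I = I_cm + Md² gives I = 0.24579 + (4.75)(0.305)² = 0.68766 kg·m².
Thin disk: I_cm = (1/4)MR² = (1/4)(5.52)(0.437)² = 0.26354 kg·m²; centre at d = 0.584 m, so I = I_cm + Md² gives I = 0.26354 + (5.52)(0.584)² = 2.1462 kg·m².
Solid sphere: I_cm = (2/5)MR² = (2/5)(1.26)(0.261)² = 0.034333 kg·m²; centre at d = 0.85 m, so I = I_cm + Md² gives I = 0.034333 + (1.26)(0.85)² = 0.94468 kg·m².
Total I = 0.68766 + 2.1462 + 0.94468 = 3.7785 kg·m².

3.78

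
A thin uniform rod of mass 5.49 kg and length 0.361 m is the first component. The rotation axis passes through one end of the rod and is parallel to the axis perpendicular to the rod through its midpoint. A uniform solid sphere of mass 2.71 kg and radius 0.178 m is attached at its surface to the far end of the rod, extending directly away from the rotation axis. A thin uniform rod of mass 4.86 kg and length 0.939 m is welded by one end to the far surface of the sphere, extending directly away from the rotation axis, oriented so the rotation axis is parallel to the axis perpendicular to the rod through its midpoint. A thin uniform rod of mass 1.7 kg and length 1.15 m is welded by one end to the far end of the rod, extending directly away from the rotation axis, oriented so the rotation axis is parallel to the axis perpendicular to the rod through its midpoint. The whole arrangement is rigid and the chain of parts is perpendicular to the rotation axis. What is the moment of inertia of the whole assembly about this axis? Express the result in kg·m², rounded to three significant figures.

16.9

Thin rod: I_cm = (1/12)ML² = (1/12)(5.49)(0.361)² = 0.059622 kg·m²; centre at d = 0.1805 m, so the parallel axis theorem gives I = 0.059622 + (5.49)(0.1805)² = 0.23849 kg·m².
Solid sphere: I_cm = (2/5)MR² = (2/5)(2.71)(0.178)² = 0.034345 kg·m²; centre at d = 0.1805 + 0.1805 + 0.178 = 0.539 m, so the parallel axis theorem gives I = 0.034345 + (2.71)(0.539)² = 0.82166 kg·m².
Thin rod: I_cm = (1/12)ML² = (1/12)(4.86)(0.939)² = 0.3571 kg·m²; centre at d = 0.1805 + 0.1805 + 0.178 + 0.178 + 0.4695 = 1.1865 m, so the parallel axis theorem gives I = 0.3571 + (4.86)(1.1865)² = 7.1989 kg·m².
Thin rod: I_cm = (1/12)ML² = (1/12)(1.7)(1.15)² = 0.18735 kg·m²; centre at d = 0.1805 + 0.1805 + 0.178 + 0.178 + 0.4695 + 0.4695 + 0.575 = 2.231 m, so the parallel axis theorem gives I = 0.18735 + (1.7)(2.231)² = 8.6489 kg·m².
Total I = 0.23849 + 0.82166 + 7.1989 + 8.6489 = 16.908 kg·m².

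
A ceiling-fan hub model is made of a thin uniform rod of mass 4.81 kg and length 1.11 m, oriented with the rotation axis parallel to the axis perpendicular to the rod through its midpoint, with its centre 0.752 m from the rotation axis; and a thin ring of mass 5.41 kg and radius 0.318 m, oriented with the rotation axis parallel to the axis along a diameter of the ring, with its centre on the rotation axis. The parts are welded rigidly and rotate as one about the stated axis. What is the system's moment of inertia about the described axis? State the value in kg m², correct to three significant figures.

Thin rod: I_cm = (1/12)ML² = (1/12)(4.81)(1.11)² = 0.49387 kg m²; centre at d = 0.752 m, so the parallel axis theorem gives I = 0.49387 + (4.81)(0.752)² = 3.2139 kg m².
Thin ring: I_cm = (1/2)MR² = (1/2)(5.41)(0.318)² = 0.27354 kg m²; axis through the centre, so I = 0.27354 kg m².
Total I = 3.2139 + 0.27354 = 3.4875 kg m².

3.49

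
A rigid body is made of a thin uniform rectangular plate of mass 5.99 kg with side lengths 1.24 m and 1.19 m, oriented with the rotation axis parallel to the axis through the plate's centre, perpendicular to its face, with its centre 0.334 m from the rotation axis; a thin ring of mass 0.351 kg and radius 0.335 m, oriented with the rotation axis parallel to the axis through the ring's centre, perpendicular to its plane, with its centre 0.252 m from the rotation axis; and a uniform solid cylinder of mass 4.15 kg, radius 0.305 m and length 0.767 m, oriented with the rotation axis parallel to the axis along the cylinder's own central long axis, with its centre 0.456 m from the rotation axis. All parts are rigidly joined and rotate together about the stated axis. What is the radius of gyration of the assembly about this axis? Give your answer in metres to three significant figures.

Rectangular plate: I_cm = (1/12)M(a²+b²) = (1/12)(5.99)[(1.24)² + (1.19)²] = 1.4744 kg m²; centre at d = 0.334 m, so I = I_cm + Md² gives I = 1.4744 + (5.99)(0.334)² = 2.1426 kg m².
Thin ring: I_cm = MR² = (0.351)(0.335)² = 0.039391 kg m²; centre at d = 0.252 m, so I = I_cm + Md² gives I = 0.039391 + (0.351)(0.252)² = 0.061681 kg m².
Solid cylinder: I_cm = (1/2)MR² = (1/2)(4.15)(0.305)² = 0.19303 kg m²; centre at d = 0.456 m, so I = I_cm + Md² gives I = 0.19303 + (4.15)(0.456)² = 1.056 kg m².
Total I = 3.2603 kg m²; total mass M = 10.491 kg.
k = √(I/M) = √(3.2603/10.491) = 0.55746 m.

0.557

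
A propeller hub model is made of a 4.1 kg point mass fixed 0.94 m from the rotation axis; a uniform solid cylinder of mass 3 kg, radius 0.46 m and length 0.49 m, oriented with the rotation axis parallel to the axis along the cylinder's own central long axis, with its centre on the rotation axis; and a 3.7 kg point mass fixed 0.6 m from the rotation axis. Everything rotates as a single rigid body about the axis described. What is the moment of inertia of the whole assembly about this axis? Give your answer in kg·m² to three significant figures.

5.27

Point mass: I_cm = 0; centre at d = 0.94 m, so the parallel axis theorem gives I = 0 + (4.1)(0.94)² = 3.6228 kg·m².
Solid cylinder: I_cm = (1/2)MR² = (1/2)(3)(0.46)² = 0.3174 kg·m²; axis through the centre, so I = 0.3174 kg·m².
Point mass: I_cm = 0; centre at d = 0.6 m, so the parallel axis theorem gives I = 0 + (3.7)(0.6)² = 1.332 kg·m².
Total I = 3.6228 + 0.3174 + 1.332 = 5.2722 kg·m².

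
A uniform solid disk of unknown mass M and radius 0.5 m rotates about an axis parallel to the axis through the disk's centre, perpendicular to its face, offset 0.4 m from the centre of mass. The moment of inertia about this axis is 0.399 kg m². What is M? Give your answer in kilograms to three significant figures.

I = I_cm + Md² = (1/2)MR² + Md² = M·[0.5·(0.5)² + (0.4)²] = M·0.285.
So M = 0.399 / 0.285 = 1.4 kg.

1.40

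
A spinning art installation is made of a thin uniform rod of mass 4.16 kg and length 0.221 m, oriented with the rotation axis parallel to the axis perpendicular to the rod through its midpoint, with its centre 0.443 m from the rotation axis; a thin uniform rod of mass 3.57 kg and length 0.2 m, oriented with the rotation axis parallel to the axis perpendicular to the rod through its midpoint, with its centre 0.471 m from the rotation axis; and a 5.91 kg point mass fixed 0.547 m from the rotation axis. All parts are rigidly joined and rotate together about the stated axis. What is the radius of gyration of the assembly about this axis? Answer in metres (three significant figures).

0.500

Thin rod: I_cm = (1/12)ML² = (1/12)(4.16)(0.221)² = 0.016932 kg m^2; centre at d = 0.443 m, so I = I_cm + Md² gives I = 0.016932 + (4.16)(0.443)² = 0.83333 kg m^2.
Thin rod: I_cm = (1/12)ML² = (1/12)(3.57)(0.2)² = 0.0119 kg m^2; centre at d = 0.471 m, so I = I_cm + Md² gives I = 0.0119 + (3.57)(0.471)² = 0.80387 kg m^2.
Point mass: I_cm = 0; centre at d = 0.547 m, so I = I_cm + Md² gives I = 0 + (5.91)(0.547)² = 1.7683 kg m^2.
Total I = 3.4055 kg m^2; total mass M = 13.64 kg.
k = √(I/M) = √(3.4055/13.64) = 0.49967 m.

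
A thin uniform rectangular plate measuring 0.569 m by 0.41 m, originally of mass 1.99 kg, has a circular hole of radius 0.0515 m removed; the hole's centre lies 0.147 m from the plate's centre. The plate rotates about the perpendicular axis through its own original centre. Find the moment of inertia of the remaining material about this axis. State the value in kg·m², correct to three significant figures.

Unpierced body about its centre: I₀ = (1/12)M(a²+b²) = (1/12)(1.99)[(0.569)² + (0.41)²] = 0.081567 kg·m².
The removed disk has mass m = M·πr²/(ab) = (1.99)·π(0.0515)²/(0.569·0.41) = 0.071076 kg (same uniform areal density).
Its moment of inertia about the rotation axis (parallel-axis theorem): I_hole = (1/2)mr² + md² = (1/2)(0.071076)(0.0515)² + (0.071076)(0.147)² = 0.0016301 kg·m².
Treating the hole as negative mass, I = I₀ − I_hole = 0.081567 − 0.0016301 = 0.079937 kg·m².

0.0799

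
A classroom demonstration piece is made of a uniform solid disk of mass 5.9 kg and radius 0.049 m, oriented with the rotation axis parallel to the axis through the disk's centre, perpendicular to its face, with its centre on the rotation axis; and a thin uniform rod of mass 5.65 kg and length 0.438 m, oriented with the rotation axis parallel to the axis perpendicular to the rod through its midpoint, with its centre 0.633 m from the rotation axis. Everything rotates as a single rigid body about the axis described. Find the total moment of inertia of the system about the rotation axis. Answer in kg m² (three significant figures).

Solid disk: I_cm = (1/2)MR² = (1/2)(5.9)(0.049)² = 0.007083 kg m²; axis through the centre, so I = 0.007083 kg m².
Thin rod: I_cm = (1/12)ML² = (1/12)(5.65)(0.438)² = 0.090327 kg m²; centre at d = 0.633 m, so the parallel axis theorem gives I = 0.090327 + (5.65)(0.633)² = 2.3542 kg m².
Total I = 0.007083 + 2.3542 = 2.3613 kg m².

2.36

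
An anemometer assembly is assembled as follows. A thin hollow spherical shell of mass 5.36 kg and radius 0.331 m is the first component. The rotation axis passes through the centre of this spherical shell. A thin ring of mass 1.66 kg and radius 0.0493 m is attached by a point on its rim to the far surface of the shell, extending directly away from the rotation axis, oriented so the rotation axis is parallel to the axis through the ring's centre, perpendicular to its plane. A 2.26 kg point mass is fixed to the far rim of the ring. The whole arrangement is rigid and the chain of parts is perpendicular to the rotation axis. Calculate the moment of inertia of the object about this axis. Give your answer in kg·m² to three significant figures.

Spherical shell: I_cm = (2/3)MR² = (2/3)(5.36)(0.331)² = 0.3915 kg·m²; axis through the centre, so I = 0.3915 kg·m².
Thin ring: I_cm = MR² = (1.66)(0.0493)² = 0.0040346 kg·m²; centre at d = 0.331 + 0.0493 = 0.3803 m, so the parallel axis theorem gives I = 0.0040346 + (1.66)(0.3803)² = 0.24412 kg·m².
Point mass: I_cm = 0; centre at d = 0.331 + 0.0493 + 0.0493 = 0.4296 m, so the parallel axis theorem gives I = 0 + (2.26)(0.4296)² = 0.4171 kg·m².
Total I = 0.3915 + 0.24412 + 0.4171 = 1.0527 kg·m².

1.05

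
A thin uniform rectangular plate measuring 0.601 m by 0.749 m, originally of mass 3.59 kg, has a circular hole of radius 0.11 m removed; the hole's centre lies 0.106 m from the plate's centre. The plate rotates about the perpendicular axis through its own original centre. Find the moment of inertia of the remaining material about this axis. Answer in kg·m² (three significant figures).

Unpierced body about its centre: I₀ = (1/12)M(a²+b²) = (1/12)(3.59)[(0.601)² + (0.749)²] = 0.27589 kg·m².
The removed disk has mass m = M·πr²/(ab) = (3.59)·π(0.11)²/(0.601·0.749) = 0.30316 kg (same uniform areal density).
Its moment of inertia about the rotation axis (parallel-axis theorem): I_hole = (1/2)mr² + md² = (1/2)(0.30316)(0.11)² + (0.30316)(0.106)² = 0.0052404 kg·m².
Treating the hole as negative mass, I = I₀ − I_hole = 0.27589 − 0.0052404 = 0.27065 kg·m².

0.271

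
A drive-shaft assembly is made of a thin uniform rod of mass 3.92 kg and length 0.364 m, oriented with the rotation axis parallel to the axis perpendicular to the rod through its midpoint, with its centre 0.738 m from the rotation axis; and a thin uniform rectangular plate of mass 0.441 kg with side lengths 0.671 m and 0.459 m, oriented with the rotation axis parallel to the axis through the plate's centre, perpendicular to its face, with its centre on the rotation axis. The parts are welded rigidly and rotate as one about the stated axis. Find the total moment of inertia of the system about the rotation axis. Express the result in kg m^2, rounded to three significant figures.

Thin rod: I_cm = (1/12)ML² = (1/12)(3.92)(0.364)² = 0.043282 kg m^2; centre at d = 0.738 m, so I = I_cm + Md² gives I = 0.043282 + (3.92)(0.738)² = 2.1783 kg m^2.
Rectangular plate: I_cm = (1/12)M(a²+b²) = (1/12)(0.441)[(0.671)² + (0.459)²] = 0.024289 kg m^2; axis through the centre, so I = 0.024289 kg m^2.
Total I = 2.1783 + 0.024289 = 2.2026 kg m^2.

2.20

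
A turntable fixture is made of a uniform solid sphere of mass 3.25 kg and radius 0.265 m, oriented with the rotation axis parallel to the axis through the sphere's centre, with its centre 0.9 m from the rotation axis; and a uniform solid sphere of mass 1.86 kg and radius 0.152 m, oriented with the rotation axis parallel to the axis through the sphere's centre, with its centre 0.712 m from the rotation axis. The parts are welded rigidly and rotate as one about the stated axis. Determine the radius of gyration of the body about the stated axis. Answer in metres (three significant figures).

0.849

Solid sphere: I_cm = (2/5)MR² = (2/5)(3.25)(0.265)² = 0.091293 kg m²; centre at d = 0.9 m, so I = I_cm + Md² gives I = 0.091293 + (3.25)(0.9)² = 2.7238 kg m².
Solid sphere: I_cm = (2/5)MR² = (2/5)(1.86)(0.152)² = 0.017189 kg m²; centre at d = 0.712 m, so I = I_cm + Md² gives I = 0.017189 + (1.86)(0.712)² = 0.96011 kg m².
Total I = 3.6839 kg m²; total mass M = 5.11 kg.
k = √(I/M) = √(3.6839/5.11) = 0.84907 m.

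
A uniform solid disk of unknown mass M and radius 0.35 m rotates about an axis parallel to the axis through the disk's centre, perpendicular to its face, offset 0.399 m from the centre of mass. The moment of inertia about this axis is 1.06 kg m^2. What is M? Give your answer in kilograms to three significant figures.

4.81

I = I_cm + Md² = (1/2)MR² + Md² = M·[0.5·(0.35)² + (0.399)²] = M·0.22045.
So M = 1.06 / 0.22045 = 4.8083 kg.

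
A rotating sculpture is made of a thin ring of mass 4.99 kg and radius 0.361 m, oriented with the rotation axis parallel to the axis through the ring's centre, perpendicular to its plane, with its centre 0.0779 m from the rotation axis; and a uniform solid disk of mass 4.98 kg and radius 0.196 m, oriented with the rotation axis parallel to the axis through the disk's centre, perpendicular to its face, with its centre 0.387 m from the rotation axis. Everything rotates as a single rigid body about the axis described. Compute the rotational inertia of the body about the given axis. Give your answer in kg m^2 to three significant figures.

1.52

Thin ring: I_cm = MR² = (4.99)(0.361)² = 0.6503 kg m^2; centre at d = 0.0779 m, so I = I_cm + Md² gives I = 0.6503 + (4.99)(0.0779)² = 0.68058 kg m^2.
Solid disk: I_cm = (1/2)MR² = (1/2)(4.98)(0.196)² = 0.095656 kg m^2; centre at d = 0.387 m, so I = I_cm + Md² gives I = 0.095656 + (4.98)(0.387)² = 0.84151 kg m^2.
Total I = 0.68058 + 0.84151 = 1.5221 kg m^2.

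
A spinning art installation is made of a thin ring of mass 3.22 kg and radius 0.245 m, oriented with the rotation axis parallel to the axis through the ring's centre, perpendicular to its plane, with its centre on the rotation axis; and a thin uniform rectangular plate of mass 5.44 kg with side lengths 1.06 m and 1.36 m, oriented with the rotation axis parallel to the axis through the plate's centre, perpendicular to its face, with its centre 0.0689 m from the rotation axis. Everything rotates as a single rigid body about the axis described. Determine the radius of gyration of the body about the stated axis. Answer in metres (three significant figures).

Thin ring: I_cm = MR² = (3.22)(0.245)² = 0.19328 kg·m²; axis through the centre, so I = 0.19328 kg·m².
Rectangular plate: I_cm = (1/12)M(a²+b²) = (1/12)(5.44)[(1.06)² + (1.36)²] = 1.3479 kg·m²; centre at d = 0.0689 m, so I = I_cm + Md² gives I = 1.3479 + (5.44)(0.0689)² = 1.3737 kg·m².
Total I = 1.567 kg·m²; total mass M = 8.66 kg.
k = √(I/M) = √(1.567/8.66) = 0.42537 m.

0.425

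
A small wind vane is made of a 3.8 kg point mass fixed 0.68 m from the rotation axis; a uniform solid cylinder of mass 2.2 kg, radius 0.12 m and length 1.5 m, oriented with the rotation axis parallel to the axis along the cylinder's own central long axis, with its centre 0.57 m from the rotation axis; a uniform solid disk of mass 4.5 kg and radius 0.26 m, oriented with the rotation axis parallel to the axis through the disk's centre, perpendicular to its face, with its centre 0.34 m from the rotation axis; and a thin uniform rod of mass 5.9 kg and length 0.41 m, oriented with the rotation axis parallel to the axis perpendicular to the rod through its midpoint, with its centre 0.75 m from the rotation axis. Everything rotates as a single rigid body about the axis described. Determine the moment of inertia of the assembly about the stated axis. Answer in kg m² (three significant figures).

6.56

Point mass: I_cm = 0; centre at d = 0.68 m, so the parallel axis theorem gives I = 0 + (3.8)(0.68)² = 1.7571 kg m².
Solid cylinder: I_cm = (1/2)MR² = (1/2)(2.2)(0.12)² = 0.01584 kg m²; centre at d = 0.57 m, so the parallel axis theorem gives I = 0.01584 + (2.2)(0.57)² = 0.73062 kg m².
Solid disk: I_cm = (1/2)MR² = (1/2)(4.5)(0.26)² = 0.1521 kg m²; centre at d = 0.34 m, so the parallel axis theorem gives I = 0.1521 + (4.5)(0.34)² = 0.6723 kg m².
Thin rod: I_cm = (1/12)ML² = (1/12)(5.9)(0.41)² = 0.082649 kg m²; centre at d = 0.75 m, so the parallel axis theorem gives I = 0.082649 + (5.9)(0.75)² = 3.4014 kg m².
Total I = 1.7571 + 0.73062 + 0.6723 + 3.4014 = 6.5614 kg m².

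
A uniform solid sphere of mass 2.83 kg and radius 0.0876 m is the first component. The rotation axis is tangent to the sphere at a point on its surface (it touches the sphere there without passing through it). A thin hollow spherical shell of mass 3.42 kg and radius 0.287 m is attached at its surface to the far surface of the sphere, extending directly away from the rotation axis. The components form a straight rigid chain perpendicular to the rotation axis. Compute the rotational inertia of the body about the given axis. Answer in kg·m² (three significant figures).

0.949

Solid sphere: I_cm = (2/5)MR² = (2/5)(2.83)(0.0876)² = 0.0086867 kg·m²; centre at d = 0.0876 m, so I = I_cm + Md² gives I = 0.0086867 + (2.83)(0.0876)² = 0.030403 kg·m².
Spherical shell: I_cm = (2/3)MR² = (2/3)(3.42)(0.287)² = 0.1878 kg·m²; centre at d = 0.0876 + 0.0876 + 0.287 = 0.4622 m, so I = I_cm + Md² gives I = 0.1878 + (3.42)(0.4622)² = 0.91841 kg·m².
Total I = 0.030403 + 0.91841 = 0.94882 kg·m².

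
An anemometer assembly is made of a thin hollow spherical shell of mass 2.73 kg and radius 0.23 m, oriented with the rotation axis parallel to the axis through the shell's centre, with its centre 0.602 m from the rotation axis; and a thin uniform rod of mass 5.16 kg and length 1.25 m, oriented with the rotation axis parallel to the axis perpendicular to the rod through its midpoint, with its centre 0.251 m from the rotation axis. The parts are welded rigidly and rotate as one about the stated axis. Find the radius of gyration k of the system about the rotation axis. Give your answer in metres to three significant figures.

Spherical shell: I_cm = (2/3)MR² = (2/3)(2.73)(0.23)² = 0.096278 kg·m²; centre at d = 0.602 m, so the parallel axis theorem gives I = 0.096278 + (2.73)(0.602)² = 1.0856 kg·m².
Thin rod: I_cm = (1/12)ML² = (1/12)(5.16)(1.25)² = 0.67188 kg·m²; centre at d = 0.251 m, so the parallel axis theorem gives I = 0.67188 + (5.16)(0.251)² = 0.99696 kg·m².
Total I = 2.0826 kg·m²; total mass M = 7.89 kg.
k = √(I/M) = √(2.0826/7.89) = 0.51377 m.

0.514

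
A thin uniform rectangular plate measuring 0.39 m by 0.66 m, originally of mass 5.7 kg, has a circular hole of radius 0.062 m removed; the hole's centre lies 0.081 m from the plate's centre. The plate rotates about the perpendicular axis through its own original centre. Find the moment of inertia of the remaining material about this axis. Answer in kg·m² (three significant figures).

Unpierced body about its centre: I₀ = (1/12)M(a²+b²) = (1/12)(5.7)[(0.39)² + (0.66)²] = 0.27916 kg·m².
The removed disk has mass m = M·πr²/(ab) = (5.7)·π(0.062)²/(0.39·0.66) = 0.26742 kg (same uniform areal density).
Its moment of inertia about the rotation axis (parallel-axis theorem): I_hole = (1/2)mr² + md² = (1/2)(0.26742)(0.062)² + (0.26742)(0.081)² = 0.0022686 kg·m².
Treating the hole as negative mass, I = I₀ − I_hole = 0.27916 − 0.0022686 = 0.27689 kg·m².

0.277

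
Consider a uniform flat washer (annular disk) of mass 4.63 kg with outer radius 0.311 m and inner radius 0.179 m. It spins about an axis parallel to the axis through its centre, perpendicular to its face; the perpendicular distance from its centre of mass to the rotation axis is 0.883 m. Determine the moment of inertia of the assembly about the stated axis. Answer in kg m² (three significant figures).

3.91

I_cm = (1/2)M(R²+r²) = (1/2)(4.63)[(0.311)² + (0.179)²] = 0.29808 kg m²; centre at d = 0.883 m, so the parallel axis theorem gives I = 0.29808 + (4.63)(0.883)² = 3.908 kg m².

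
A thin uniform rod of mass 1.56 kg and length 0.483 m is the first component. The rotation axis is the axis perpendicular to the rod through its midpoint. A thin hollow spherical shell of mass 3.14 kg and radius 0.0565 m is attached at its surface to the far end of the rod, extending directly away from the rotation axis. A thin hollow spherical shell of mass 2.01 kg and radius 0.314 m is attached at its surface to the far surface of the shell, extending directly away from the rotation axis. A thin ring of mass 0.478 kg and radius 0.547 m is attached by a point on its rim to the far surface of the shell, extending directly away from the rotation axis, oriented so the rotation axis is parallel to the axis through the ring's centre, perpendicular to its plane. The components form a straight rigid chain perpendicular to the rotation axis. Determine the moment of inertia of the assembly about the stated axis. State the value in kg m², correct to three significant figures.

2.61

Thin rod: I_cm = (1/12)ML² = (1/12)(1.56)(0.483)² = 0.030328 kg m²; axis through the centre, so I = 0.030328 kg m².
Spherical shell: I_cm = (2/3)MR² = (2/3)(3.14)(0.0565)² = 0.0066824 kg m²; centre at d = 0.2415 + 0.0565 = 0.298 m, so the parallel axis theorem gives I = 0.0066824 + (3.14)(0.298)² = 0.28553 kg m².
Spherical shell: I_cm = (2/3)MR² = (2/3)(2.01)(0.314)² = 0.13212 kg m²; centre at d = 0.2415 + 0.0565 + 0.0565 + 0.314 = 0.6685 m, so the parallel axis theorem gives I = 0.13212 + (2.01)(0.6685)² = 1.0304 kg m².
Thin ring: I_cm = MR² = (0.478)(0.547)² = 0.14302 kg m²; centre at d = 0.2415 + 0.0565 + 0.0565 + 0.314 + 0.314 + 0.547 = 1.5295 m, so the parallel axis theorem gives I = 0.14302 + (0.478)(1.5295)² = 1.2612 kg m².
Total I = 0.030328 + 0.28553 + 1.0304 + 1.2612 = 2.6075 kg m².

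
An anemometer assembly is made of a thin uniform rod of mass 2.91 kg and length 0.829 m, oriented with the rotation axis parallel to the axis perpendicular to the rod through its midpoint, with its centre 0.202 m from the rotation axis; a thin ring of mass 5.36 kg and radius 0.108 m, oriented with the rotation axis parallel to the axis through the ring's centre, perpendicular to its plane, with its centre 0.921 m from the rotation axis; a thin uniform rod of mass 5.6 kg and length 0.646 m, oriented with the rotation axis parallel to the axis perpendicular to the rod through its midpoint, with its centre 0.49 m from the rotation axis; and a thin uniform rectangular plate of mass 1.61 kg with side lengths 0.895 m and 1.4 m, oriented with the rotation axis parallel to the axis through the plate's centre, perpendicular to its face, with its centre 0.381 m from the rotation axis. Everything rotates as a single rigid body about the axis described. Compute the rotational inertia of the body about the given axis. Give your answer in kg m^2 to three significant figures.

Thin rod: I_cm = (1/12)ML² = (1/12)(2.91)(0.829)² = 0.16666 kg m^2; centre at d = 0.202 m, so the parallel axis theorem gives I = 0.16666 + (2.91)(0.202)² = 0.2854 kg m^2.
Thin ring: I_cm = MR² = (5.36)(0.108)² = 0.062519 kg m^2; centre at d = 0.921 m, so the parallel axis theorem gives I = 0.062519 + (5.36)(0.921)² = 4.6091 kg m^2.
Thin rod: I_cm = (1/12)ML² = (1/12)(5.6)(0.646)² = 0.19475 kg m^2; centre at d = 0.49 m, so the parallel axis theorem gives I = 0.19475 + (5.6)(0.49)² = 1.5393 kg m^2.
Rectangular plate: I_cm = (1/12)M(a²+b²) = (1/12)(1.61)[(0.895)² + (1.4)²] = 0.37044 kg m^2; centre at d = 0.381 m, so the parallel axis theorem gives I = 0.37044 + (1.61)(0.381)² = 0.60415 kg m^2.
Total I = 0.2854 + 4.6091 + 1.5393 + 0.60415 = 7.0379 kg m^2.

7.04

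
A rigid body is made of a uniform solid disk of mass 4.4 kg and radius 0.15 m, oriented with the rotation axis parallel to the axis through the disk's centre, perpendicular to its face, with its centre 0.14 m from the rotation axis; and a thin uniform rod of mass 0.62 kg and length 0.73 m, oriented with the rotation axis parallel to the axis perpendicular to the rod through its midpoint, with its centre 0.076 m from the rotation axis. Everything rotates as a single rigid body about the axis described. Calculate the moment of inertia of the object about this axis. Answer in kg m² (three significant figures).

Solid disk: I_cm = (1/2)MR² = (1/2)(4.4)(0.15)² = 0.0495 kg m²; centre at d = 0.14 m, so I = I_cm + Md² gives I = 0.0495 + (4.4)(0.14)² = 0.13574 kg m².
Thin rod: I_cm = (1/12)ML² = (1/12)(0.62)(0.73)² = 0.027533 kg m²; centre at d = 0.076 m, so I = I_cm + Md² gives I = 0.027533 + (0.62)(0.076)² = 0.031114 kg m².
Total I = 0.13574 + 0.031114 = 0.16685 kg m².

0.167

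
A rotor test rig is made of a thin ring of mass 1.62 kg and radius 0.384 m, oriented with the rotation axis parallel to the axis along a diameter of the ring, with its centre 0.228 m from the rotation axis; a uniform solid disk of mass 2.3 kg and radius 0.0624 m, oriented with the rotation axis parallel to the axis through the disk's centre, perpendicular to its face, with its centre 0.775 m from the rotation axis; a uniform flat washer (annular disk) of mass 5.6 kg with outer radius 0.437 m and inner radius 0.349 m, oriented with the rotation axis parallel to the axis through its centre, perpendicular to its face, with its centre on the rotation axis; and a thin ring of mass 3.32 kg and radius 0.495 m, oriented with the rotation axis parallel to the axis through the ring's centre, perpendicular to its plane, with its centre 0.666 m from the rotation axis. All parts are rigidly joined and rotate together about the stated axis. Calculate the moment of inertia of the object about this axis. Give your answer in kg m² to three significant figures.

4.75

Thin ring: I_cm = (1/2)MR² = (1/2)(1.62)(0.384)² = 0.11944 kg m²; centre at d = 0.228 m, so I = I_cm + Md² gives I = 0.11944 + (1.62)(0.228)² = 0.20365 kg m².
Solid disk: I_cm = (1/2)MR² = (1/2)(2.3)(0.0624)² = 0.0044778 kg m²; centre at d = 0.775 m, so I = I_cm + Md² gives I = 0.0044778 + (2.3)(0.775)² = 1.3859 kg m².
Annular disk: I_cm = (1/2)M(R²+r²) = (1/2)(5.6)[(0.437)² + (0.349)²] = 0.87576 kg m²; axis through the centre, so I = 0.87576 kg m².
Thin ring: I_cm = MR² = (3.32)(0.495)² = 0.81348 kg m²; centre at d = 0.666 m, so I = I_cm + Md² gives I = 0.81348 + (3.32)(0.666)² = 2.2861 kg m².
Total I = 0.20365 + 1.3859 + 0.87576 + 2.2861 = 4.7514 kg m².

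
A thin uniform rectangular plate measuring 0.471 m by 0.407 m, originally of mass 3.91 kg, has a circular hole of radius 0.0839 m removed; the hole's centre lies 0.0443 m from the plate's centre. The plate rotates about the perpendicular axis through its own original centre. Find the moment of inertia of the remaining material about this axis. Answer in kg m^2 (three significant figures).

0.124

Unpierced body about its centre: I₀ = (1/12)M(a²+b²) = (1/12)(3.91)[(0.471)² + (0.407)²] = 0.12626 kg m^2.
The removed disk has mass m = M·πr²/(ab) = (3.91)·π(0.0839)²/(0.471·0.407) = 0.45106 kg (same uniform areal density).
Its moment of inertia about the rotation axis (parallel-axis theorem): I_hole = (1/2)mr² + md² = (1/2)(0.45106)(0.0839)² + (0.45106)(0.0443)² = 0.0024728 kg m^2.
Treating the hole as negative mass, I = I₀ − I_hole = 0.12626 − 0.0024728 = 0.12378 kg m^2.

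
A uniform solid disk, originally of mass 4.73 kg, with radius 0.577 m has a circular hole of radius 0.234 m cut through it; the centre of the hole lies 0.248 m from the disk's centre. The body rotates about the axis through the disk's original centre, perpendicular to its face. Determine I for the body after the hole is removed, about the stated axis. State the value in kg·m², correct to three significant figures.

Unpierced body about its centre: I₀ = (1/2)MR² = (1/2)(4.73)(0.577)² = 0.78738 kg·m².
The removed disk has mass m = M·(r/R)² = (4.73)(0.234/0.577)² = 0.77793 kg (same uniform areal density).
Its moment of inertia about the rotation axis (parallel-axis theorem): I_hole = (1/2)mr² + md² = (1/2)(0.77793)(0.234)² + (0.77793)(0.248)² = 0.069144 kg·m².
Treating the hole as negative mass, I = I₀ − I_hole = 0.78738 − 0.069144 = 0.71823 kg·m².

0.718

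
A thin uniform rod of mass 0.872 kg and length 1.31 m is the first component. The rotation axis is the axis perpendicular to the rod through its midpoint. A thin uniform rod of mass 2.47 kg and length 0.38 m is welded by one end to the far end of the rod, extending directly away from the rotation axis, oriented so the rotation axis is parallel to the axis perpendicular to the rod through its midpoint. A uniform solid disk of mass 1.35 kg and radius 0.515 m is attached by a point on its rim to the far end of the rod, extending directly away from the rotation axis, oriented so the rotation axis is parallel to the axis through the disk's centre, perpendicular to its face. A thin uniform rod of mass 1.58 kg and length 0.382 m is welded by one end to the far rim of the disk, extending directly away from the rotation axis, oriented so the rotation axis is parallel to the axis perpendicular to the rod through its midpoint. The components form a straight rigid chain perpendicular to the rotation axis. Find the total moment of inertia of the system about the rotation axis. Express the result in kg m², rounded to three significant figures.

13.4

Thin rod: I_cm = (1/12)ML² = (1/12)(0.872)(1.31)² = 0.1247 kg m²; axis through the centre, so I = 0.1247 kg m².
Thin rod: I_cm = (1/12)ML² = (1/12)(2.47)(0.38)² = 0.029722 kg m²; centre at d = 0.655 + 0.19 = 0.845 m, so the parallel axis theorem gives I = 0.029722 + (2.47)(0.845)² = 1.7934 kg m².
Solid disk: I_cm = (1/2)MR² = (1/2)(1.35)(0.515)² = 0.17903 kg m²; centre at d = 0.655 + 0.19 + 0.19 + 0.515 = 1.55 m, so the parallel axis theorem gives I = 0.17903 + (1.35)(1.55)² = 3.4224 kg m².
Thin rod: I_cm = (1/12)ML² = (1/12)(1.58)(0.382)² = 0.019213 kg m²; centre at d = 0.655 + 0.19 + 0.19 + 0.515 + 0.515 + 0.191 = 2.256 m, so the parallel axis theorem gives I = 0.019213 + (1.58)(2.256)² = 8.0607 kg m².
Total I = 0.1247 + 1.7934 + 3.4224 + 8.0607 = 13.401 kg m².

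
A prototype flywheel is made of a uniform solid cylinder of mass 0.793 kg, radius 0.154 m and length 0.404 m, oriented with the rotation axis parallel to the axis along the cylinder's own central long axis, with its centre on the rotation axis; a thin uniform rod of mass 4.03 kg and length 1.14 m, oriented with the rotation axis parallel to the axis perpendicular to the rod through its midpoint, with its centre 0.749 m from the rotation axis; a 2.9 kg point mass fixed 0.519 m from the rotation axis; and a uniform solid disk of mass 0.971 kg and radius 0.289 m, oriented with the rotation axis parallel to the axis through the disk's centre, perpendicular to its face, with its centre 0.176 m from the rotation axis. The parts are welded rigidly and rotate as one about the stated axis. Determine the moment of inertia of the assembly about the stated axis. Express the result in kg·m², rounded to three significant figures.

3.56

Solid cylinder: I_cm = (1/2)MR² = (1/2)(0.793)(0.154)² = 0.0094034 kg·m²; axis through the centre, so I = 0.0094034 kg·m².
Thin rod: I_cm = (1/12)ML² = (1/12)(4.03)(1.14)² = 0.43645 kg·m²; centre at d = 0.749 m, so I = I_cm + Md² gives I = 0.43645 + (4.03)(0.749)² = 2.6973 kg·m².
Point mass: I_cm = 0; centre at d = 0.519 m, so I = I_cm + Md² gives I = 0 + (2.9)(0.519)² = 0.78115 kg·m².
Solid disk: I_cm = (1/2)MR² = (1/2)(0.971)(0.289)² = 0.040549 kg·m²; centre at d = 0.176 m, so I = I_cm + Md² gives I = 0.040549 + (0.971)(0.176)² = 0.070627 kg·m².
Total I = 0.0094034 + 2.6973 + 0.78115 + 0.070627 = 3.5585 kg·m².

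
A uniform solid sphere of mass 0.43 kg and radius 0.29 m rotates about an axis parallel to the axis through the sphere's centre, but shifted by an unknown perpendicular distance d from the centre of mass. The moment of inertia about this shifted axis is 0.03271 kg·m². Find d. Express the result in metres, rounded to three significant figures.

About the centre-of-mass axis, I_cm = (2/5)MR² = (2/5)(0.43)(0.29)² = 0.014465 kg·m².
Parallel axis theorem: I = I_cm + Md², so Md² = 0.03271 − 0.014465 = 0.018245 kg·m².
d = √(0.018245 / 0.43) = 0.20598 m.

0.206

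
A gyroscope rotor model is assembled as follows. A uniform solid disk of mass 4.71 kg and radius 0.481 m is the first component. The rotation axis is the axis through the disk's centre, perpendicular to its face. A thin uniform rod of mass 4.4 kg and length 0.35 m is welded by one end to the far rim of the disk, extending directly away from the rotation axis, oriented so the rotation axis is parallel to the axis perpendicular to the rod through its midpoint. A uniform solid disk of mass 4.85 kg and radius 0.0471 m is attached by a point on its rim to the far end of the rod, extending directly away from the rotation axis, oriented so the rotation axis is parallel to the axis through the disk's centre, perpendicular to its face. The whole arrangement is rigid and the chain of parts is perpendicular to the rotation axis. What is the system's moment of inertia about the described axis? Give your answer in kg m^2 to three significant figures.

6.23

Solid disk: I_cm = (1/2)MR² = (1/2)(4.71)(0.481)² = 0.54486 kg m^2; axis through the centre, so I = 0.54486 kg m^2.
Thin rod: I_cm = (1/12)ML² = (1/12)(4.4)(0.35)² = 0.044917 kg m^2; centre at d = 0.481 + 0.175 = 0.656 m, so I = I_cm + Md² gives I = 0.044917 + (4.4)(0.656)² = 1.9384 kg m^2.
Solid disk: I_cm = (1/2)MR² = (1/2)(4.85)(0.0471)² = 0.0053796 kg m^2; centre at d = 0.481 + 0.175 + 0.175 + 0.0471 = 0.8781 m, so I = I_cm + Md² gives I = 0.0053796 + (4.85)(0.8781)² = 3.745 kg m^2.
Total I = 0.54486 + 1.9384 + 3.745 = 6.2283 kg m^2.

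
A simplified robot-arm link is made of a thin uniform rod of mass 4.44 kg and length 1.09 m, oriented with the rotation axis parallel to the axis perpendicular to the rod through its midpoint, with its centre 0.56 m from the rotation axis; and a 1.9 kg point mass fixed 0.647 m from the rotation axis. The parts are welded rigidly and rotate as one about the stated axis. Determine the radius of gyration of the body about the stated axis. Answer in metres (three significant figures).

0.644

Thin rod: I_cm = (1/12)ML² = (1/12)(4.44)(1.09)² = 0.4396 kg m^2; centre at d = 0.56 m, so the parallel axis theorem gives I = 0.4396 + (4.44)(0.56)² = 1.832 kg m^2.
Point mass: I_cm = 0; centre at d = 0.647 m, so the parallel axis theorem gives I = 0 + (1.9)(0.647)² = 0.79536 kg m^2.
Total I = 2.6273 kg m^2; total mass M = 6.34 kg.
k = √(I/M) = √(2.6273/6.34) = 0.64374 m.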